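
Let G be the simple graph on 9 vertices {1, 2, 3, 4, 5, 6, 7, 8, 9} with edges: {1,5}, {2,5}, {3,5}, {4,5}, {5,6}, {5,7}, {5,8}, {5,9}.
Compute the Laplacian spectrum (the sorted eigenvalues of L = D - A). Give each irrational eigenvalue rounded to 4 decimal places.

With the vertex order [1, 2, 3, 4, 5, 6, 7, 8, 9], the degrees are [1, 1, 1, 1, 8, 1, 1, 1, 1], giving D = diag(1, 1, 1, 1, 8, 1, 1, 1, 1) and L = D - A. Since every row of L sums to 0, the all-ones vector is in the kernel and 0 is an eigenvalue. The eigenvalues sum to 16, which equals trace(L) = 2|E|. The largest eigenvalue, 9, is at most the vertex count 9.

[0, 1, 1, 1, 1, 1, 1, 1, 9]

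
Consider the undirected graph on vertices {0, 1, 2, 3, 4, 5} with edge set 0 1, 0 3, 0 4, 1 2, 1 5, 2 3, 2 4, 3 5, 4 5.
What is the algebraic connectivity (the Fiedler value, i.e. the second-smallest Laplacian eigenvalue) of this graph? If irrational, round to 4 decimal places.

Reading degrees in the order [0, 1, 2, 3, 4, 5] gives [3, 3, 3, 3, 3, 3]; set D = diag(3, 3, 3, 3, 3, 3) and form L = D - A. Computing the eigenvalues of L and sorting gives [0, 3, 3, 3, 3, 6]. The Fiedler value lambda_2 = 3 is strictly positive, so the graph is connected. The largest eigenvalue, 6, is at most the vertex count 6. The eigenvalues sum to 18, which equals trace(L) = 2|E|.

3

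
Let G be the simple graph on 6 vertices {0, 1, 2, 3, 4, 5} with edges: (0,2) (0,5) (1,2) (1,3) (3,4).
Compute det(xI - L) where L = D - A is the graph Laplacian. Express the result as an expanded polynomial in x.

x^6 - 10x^5 + 36x^4 - 56x^3 + 35x^2 - 6x

Reading degrees in the order [0, 1, 2, 3, 4, 5] gives [2, 2, 2, 2, 1, 1]; set D = diag(2, 2, 2, 2, 1, 1) and form L = D - A. L has integer entries, so p(x) = det(xI - L) has integer coefficients. Expanding the determinant yields x^6 - 10x^5 + 36x^4 - 56x^3 + 35x^2 - 6x. Since p(0) = det(-L) = 0, x divides p(x). There is one zero in the spectrum, matching the 1 component.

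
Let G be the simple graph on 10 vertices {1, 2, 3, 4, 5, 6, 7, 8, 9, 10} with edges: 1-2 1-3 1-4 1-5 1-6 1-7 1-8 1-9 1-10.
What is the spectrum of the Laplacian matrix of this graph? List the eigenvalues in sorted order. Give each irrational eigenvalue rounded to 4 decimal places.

With the vertex order [1, 2, 3, 4, 5, 6, 7, 8, 9, 10], the degrees are [9, 1, 1, 1, 1, 1, 1, 1, 1, 1], giving D = diag(9, 1, 1, 1, 1, 1, 1, 1, 1, 1) and L = D - A. Since every row of L sums to 0, the all-ones vector is in the kernel and 0 is an eigenvalue. The largest eigenvalue, 10, is at most the vertex count 10. The eigenvalues sum to 18, which equals trace(L) = 2|E|.

[0, 1, 1, 1, 1, 1, 1, 1, 1, 10]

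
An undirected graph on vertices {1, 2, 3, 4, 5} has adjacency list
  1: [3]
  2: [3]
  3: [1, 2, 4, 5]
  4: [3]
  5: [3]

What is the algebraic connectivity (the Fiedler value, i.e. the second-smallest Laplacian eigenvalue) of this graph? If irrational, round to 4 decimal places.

Reading degrees in the order [1, 2, 3, 4, 5] gives [1, 1, 4, 1, 1]; set D = diag(1, 1, 4, 1, 1) and form L = D - A. The sorted Laplacian eigenvalues are [0, 1, 1, 1, 5]; the algebraic connectivity is the second entry, 1.

1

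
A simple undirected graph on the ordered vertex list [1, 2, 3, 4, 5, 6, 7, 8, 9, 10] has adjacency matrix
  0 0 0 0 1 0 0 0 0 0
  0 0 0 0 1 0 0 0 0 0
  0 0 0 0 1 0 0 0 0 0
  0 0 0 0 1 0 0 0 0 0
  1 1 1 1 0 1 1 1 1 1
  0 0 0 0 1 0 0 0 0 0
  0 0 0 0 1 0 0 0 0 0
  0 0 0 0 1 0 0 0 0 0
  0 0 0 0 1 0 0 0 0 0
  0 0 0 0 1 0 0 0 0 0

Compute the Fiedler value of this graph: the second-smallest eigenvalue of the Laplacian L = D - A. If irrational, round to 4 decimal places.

Reading degrees in the order [1, 2, 3, 4, 5, 6, 7, 8, 9, 10] gives [1, 1, 1, 1, 9, 1, 1, 1, 1, 1]; set D = diag(1, 1, 1, 1, 9, 1, 1, 1, 1, 1) and form L = D - A. The smallest Laplacian eigenvalue is always 0. The next one, lambda_2 = 1, measures how hard the graph is to disconnect: larger values mean better connectivity. By the matrix-tree theorem the graph has (1/10) * product of the nonzero eigenvalues = 1 spanning tree.

1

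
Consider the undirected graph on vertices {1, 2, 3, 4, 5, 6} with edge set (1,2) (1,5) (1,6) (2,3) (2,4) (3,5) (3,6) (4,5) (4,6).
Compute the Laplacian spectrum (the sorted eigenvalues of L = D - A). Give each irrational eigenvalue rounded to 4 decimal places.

With the vertex order [1, 2, 3, 4, 5, 6], the degrees are [3, 3, 3, 3, 3, 3], giving D = diag(3, 3, 3, 3, 3, 3) and L = D - A. Diagonalising L (or applying a numerical eigensolver to the 6x6 matrix) gives the spectrum above. There is one zero in the spectrum, matching the 1 component. The largest eigenvalue, 6, is at most the vertex count 6.

[0, 3, 3, 3, 3, 6]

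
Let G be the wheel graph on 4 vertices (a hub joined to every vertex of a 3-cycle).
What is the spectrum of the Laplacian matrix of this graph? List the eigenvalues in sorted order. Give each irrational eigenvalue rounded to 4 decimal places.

The graph has 4 vertices and degree multiset [3, 3, 3, 3]; D is the diagonal matrix of degrees and L = D - A. The multiplicity of 0 as a Laplacian eigenvalue equals the number of connected components.

[0, 4, 4, 4]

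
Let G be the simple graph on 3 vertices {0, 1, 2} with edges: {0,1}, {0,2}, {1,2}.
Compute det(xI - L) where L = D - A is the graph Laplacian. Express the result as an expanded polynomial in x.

Reading degrees in the order [0, 1, 2] gives [2, 2, 2]; set D = diag(2, 2, 2) and form L = D - A. Computing det(xI - L) by cofactor expansion (or equivalently via sum-over-permutations) gives x^3 - 6x^2 + 9x. The constant term is 0 because L is singular (the all-ones vector lies in its kernel). The eigenvalues sum to 6, which equals trace(L) = 2|E|.

x^3 - 6x^2 + 9x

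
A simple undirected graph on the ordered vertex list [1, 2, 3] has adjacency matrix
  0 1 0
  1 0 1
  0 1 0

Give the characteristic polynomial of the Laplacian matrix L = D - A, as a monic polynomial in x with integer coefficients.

Each diagonal entry of L is the vertex degree and each off-diagonal entry is -1 where an edge is present, 0 otherwise; in the order [1, 2, 3] the diagonal is [1, 2, 1]. Computing det(xI - L) by cofactor expansion (or equivalently via sum-over-permutations) gives x^3 - 4x^2 + 3x. The constant term is 0 because L is singular (the all-ones vector lies in its kernel).

x^3 - 4x^2 + 3x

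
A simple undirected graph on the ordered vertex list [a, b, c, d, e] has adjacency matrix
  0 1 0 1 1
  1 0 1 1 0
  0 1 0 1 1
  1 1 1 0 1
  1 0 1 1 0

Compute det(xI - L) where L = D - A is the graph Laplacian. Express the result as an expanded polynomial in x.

Reading degrees in the order [a, b, c, d, e] gives [3, 3, 3, 4, 3]; set D = diag(3, 3, 3, 4, 3) and form L = D - A. The eigenvalues of L are [0, 3, 3, 5, 5]; the characteristic polynomial is the product of (x - lambda_i), which multiplies out to x^5 - 16x^4 + 94x^3 - 240x^2 + 225x. The coefficient of x^4 equals -trace(L) = -16, matching the sum of degrees.

x^5 - 16x^4 + 94x^3 - 240x^2 + 225x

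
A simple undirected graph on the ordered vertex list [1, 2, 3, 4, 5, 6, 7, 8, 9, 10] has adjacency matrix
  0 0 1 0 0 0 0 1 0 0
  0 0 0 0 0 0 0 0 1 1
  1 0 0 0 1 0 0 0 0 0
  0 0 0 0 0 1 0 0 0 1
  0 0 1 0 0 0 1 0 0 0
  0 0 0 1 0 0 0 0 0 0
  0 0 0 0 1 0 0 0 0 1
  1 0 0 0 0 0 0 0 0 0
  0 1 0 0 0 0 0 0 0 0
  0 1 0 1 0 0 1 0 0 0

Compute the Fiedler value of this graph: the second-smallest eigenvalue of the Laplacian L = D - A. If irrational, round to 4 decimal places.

0.1277

Reading degrees in the order [1, 2, 3, 4, 5, 6, 7, 8, 9, 10] gives [2, 2, 2, 2, 2, 1, 2, 1, 1, 3]; set D = diag(2, 2, 2, 2, 2, 1, 2, 1, 1, 3) and form L = D - A. Computing the eigenvalues of L and sorting gives [0, 0.1277, 0.3820, 0.6297, 1.3820, 2, 2.6180, 2.7968, 3.6180, 4.4458]. The Fiedler value lambda_2 = 0.1277 is strictly positive, so the graph is connected. The eigenvalues sum to 18, which equals trace(L) = 2|E|. The largest eigenvalue, 4.4458, is at most the vertex count 10.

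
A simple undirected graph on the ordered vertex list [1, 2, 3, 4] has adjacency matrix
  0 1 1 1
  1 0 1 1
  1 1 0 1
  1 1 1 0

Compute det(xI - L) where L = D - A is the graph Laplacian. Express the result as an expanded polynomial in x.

x^4 - 12x^3 + 48x^2 - 64x

Reading degrees in the order [1, 2, 3, 4] gives [3, 3, 3, 3]; set D = diag(3, 3, 3, 3) and form L = D - A. Computing det(xI - L) by cofactor expansion (or equivalently via sum-over-permutations) gives x^4 - 12x^3 + 48x^2 - 64x. The constant term is 0 because L is singular (the all-ones vector lies in its kernel). There is one zero in the spectrum, matching the 1 component. The eigenvalues sum to 12, which equals trace(L) = 2|E|.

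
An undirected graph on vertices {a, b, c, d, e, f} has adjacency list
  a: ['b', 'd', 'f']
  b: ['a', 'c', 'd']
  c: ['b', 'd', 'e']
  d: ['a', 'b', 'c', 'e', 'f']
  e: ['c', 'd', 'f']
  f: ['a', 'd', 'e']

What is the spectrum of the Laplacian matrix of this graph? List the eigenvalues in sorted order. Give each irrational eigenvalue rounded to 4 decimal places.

[0, 2.3820, 2.3820, 4.6180, 4.6180, 6]

With the vertex order [a, b, c, d, e, f], the degrees are [3, 3, 3, 5, 3, 3], giving D = diag(3, 3, 3, 5, 3, 3) and L = D - A. L is symmetric positive semidefinite, so every eigenvalue is real and nonnegative. There is one zero in the spectrum, matching the 1 component.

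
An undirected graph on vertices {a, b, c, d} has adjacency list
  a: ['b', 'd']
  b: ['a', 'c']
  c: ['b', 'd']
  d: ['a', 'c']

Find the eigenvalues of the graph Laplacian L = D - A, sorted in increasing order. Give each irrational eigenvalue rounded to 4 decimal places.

With the vertex order [a, b, c, d], the degrees are [2, 2, 2, 2], giving D = diag(2, 2, 2, 2) and L = D - A. L is symmetric positive semidefinite, so every eigenvalue is real and nonnegative. The single zero eigenvalue shows the graph is connected. The eigenvalues sum to 8, which equals trace(L) = 2|E|. The largest eigenvalue, 4, is at most the vertex count 4.

[0, 2, 2, 4]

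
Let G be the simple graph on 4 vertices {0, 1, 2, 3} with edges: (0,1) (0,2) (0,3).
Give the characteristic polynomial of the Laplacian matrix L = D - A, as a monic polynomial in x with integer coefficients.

x^4 - 6x^3 + 9x^2 - 4x

Each diagonal entry of L is the vertex degree and each off-diagonal entry is -1 where an edge is present, 0 otherwise; in the order [0, 1, 2, 3] the diagonal is [3, 1, 1, 1]. L has integer entries, so p(x) = det(xI - L) has integer coefficients. Expanding the determinant yields x^4 - 6x^3 + 9x^2 - 4x. The constant term is 0 because L is singular (the all-ones vector lies in its kernel). The eigenvalues sum to 6, which equals trace(L) = 2|E|.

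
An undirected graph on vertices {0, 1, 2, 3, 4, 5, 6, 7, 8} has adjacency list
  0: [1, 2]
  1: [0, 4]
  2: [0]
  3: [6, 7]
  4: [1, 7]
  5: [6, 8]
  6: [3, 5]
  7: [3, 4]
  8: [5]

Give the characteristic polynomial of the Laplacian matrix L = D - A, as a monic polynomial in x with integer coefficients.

x^9 - 16x^8 + 105x^7 - 364x^6 + 715x^5 - 792x^4 + 462x^3 - 120x^2 + 9x

With the vertex order [0, 1, 2, 3, 4, 5, 6, 7, 8], the degrees are [2, 2, 1, 2, 2, 2, 2, 2, 1], giving D = diag(2, 2, 1, 2, 2, 2, 2, 2, 1) and L = D - A. Computing det(xI - L) by cofactor expansion (or equivalently via sum-over-permutations) gives x^9 - 16x^8 + 105x^7 - 364x^6 + 715x^5 - 792x^4 + 462x^3 - 120x^2 + 9x. The coefficient of x^8 equals -trace(L) = -16, matching the sum of degrees. The eigenvalues sum to 16, which equals trace(L) = 2|E|.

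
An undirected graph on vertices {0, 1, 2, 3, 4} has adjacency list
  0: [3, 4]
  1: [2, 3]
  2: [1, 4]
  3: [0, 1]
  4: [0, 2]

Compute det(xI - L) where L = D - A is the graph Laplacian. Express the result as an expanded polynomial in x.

x^5 - 10x^4 + 35x^3 - 50x^2 + 25x

With the vertex order [0, 1, 2, 3, 4], the degrees are [2, 2, 2, 2, 2], giving D = diag(2, 2, 2, 2, 2) and L = D - A. Computing det(xI - L) by cofactor expansion (or equivalently via sum-over-permutations) gives x^5 - 10x^4 + 35x^3 - 50x^2 + 25x. The constant term is 0 because L is singular (the all-ones vector lies in its kernel).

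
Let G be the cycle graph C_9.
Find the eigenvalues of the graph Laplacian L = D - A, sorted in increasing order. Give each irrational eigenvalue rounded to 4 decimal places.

[0, 0.4679, 0.4679, 1.6527, 1.6527, 3, 3, 3.8794, 3.8794]

The graph has 9 vertices and degree multiset [2, 2, 2, 2, 2, 2, 2, 2, 2]; D is the diagonal matrix of degrees and L = D - A. The multiplicity of 0 as a Laplacian eigenvalue equals the number of connected components. The single zero eigenvalue shows the graph is connected. By the matrix-tree theorem the graph has (1/9) * product of the nonzero eigenvalues = 9 spanning trees.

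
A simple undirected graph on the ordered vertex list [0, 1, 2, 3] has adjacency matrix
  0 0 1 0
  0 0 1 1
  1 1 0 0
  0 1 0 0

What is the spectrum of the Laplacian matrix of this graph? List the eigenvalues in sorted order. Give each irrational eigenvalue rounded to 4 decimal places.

Each diagonal entry of L is the vertex degree and each off-diagonal entry is -1 where an edge is present, 0 otherwise; in the order [0, 1, 2, 3] the diagonal is [1, 2, 2, 1]. Diagonalising L (or applying a numerical eigensolver to the 4x4 matrix) gives the spectrum above. By the matrix-tree theorem the graph has (1/4) * product of the nonzero eigenvalues = 1 spanning tree.

[0, 0.5858, 2, 3.4142]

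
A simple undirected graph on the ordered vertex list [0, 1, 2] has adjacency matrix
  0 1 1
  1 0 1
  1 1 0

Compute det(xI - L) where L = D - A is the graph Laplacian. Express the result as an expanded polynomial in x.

Reading degrees in the order [0, 1, 2] gives [2, 2, 2]; set D = diag(2, 2, 2) and form L = D - A. L has integer entries, so p(x) = det(xI - L) has integer coefficients. Expanding the determinant yields x^3 - 6x^2 + 9x. Since p(0) = det(-L) = 0, x divides p(x).

x^3 - 6x^2 + 9x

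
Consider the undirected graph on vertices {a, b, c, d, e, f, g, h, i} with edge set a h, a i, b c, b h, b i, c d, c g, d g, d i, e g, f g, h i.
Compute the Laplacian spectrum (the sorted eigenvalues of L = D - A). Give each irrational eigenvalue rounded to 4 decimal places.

[0, 0.4253, 1, 1.5115, 2.5709, 3.5215, 4.2752, 5.1908, 5.5047]

With the vertex order [a, b, c, d, e, f, g, h, i], the degrees are [2, 3, 3, 3, 1, 1, 4, 3, 4], giving D = diag(2, 3, 3, 3, 1, 1, 4, 3, 4) and L = D - A. L is symmetric positive semidefinite, so every eigenvalue is real and nonnegative. The single zero eigenvalue shows the graph is connected. By the matrix-tree theorem the graph has (1/9) * product of the nonzero eigenvalues = 79 spanning trees.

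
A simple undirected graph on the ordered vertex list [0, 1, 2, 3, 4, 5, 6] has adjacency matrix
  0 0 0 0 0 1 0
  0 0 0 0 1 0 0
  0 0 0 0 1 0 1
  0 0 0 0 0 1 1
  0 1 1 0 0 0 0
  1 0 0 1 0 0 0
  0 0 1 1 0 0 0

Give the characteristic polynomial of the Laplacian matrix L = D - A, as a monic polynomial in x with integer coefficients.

x^7 - 12x^6 + 55x^5 - 120x^4 + 126x^3 - 56x^2 + 7x

Reading degrees in the order [0, 1, 2, 3, 4, 5, 6] gives [1, 1, 2, 2, 2, 2, 2]; set D = diag(1, 1, 2, 2, 2, 2, 2) and form L = D - A. Computing det(xI - L) by cofactor expansion (or equivalently via sum-over-permutations) gives x^7 - 12x^6 + 55x^5 - 120x^4 + 126x^3 - 56x^2 + 7x. The coefficient of x^6 equals -trace(L) = -12, matching the sum of degrees. There is one zero in the spectrum, matching the 1 component. The eigenvalues sum to 12, which equals trace(L) = 2|E|.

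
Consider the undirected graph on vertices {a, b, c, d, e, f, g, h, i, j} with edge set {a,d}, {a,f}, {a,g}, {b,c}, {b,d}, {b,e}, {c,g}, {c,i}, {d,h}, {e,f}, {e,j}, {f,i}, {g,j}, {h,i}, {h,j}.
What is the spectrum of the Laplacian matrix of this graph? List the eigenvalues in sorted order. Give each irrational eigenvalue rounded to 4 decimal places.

Each diagonal entry of L is the vertex degree and each off-diagonal entry is -1 where an edge is present, 0 otherwise; in the order [a, b, c, d, e, f, g, h, i, j] the diagonal is [3, 3, 3, 3, 3, 3, 3, 3, 3, 3]. Diagonalising L (or applying a numerical eigensolver to the 10x10 matrix) gives the spectrum above. There is one zero in the spectrum, matching the 1 component.

[0, 2, 2, 2, 2, 2, 5, 5, 5, 5]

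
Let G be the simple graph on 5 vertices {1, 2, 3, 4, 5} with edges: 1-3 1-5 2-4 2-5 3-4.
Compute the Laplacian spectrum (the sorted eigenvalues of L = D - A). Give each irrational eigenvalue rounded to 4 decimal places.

Reading degrees in the order [1, 2, 3, 4, 5] gives [2, 2, 2, 2, 2]; set D = diag(2, 2, 2, 2, 2) and form L = D - A. The multiplicity of 0 as a Laplacian eigenvalue equals the number of connected components. The single zero eigenvalue shows the graph is connected. The eigenvalues sum to 10, which equals trace(L) = 2|E|. There is one zero in the spectrum, matching the 1 component.

[0, 1.3820, 1.3820, 3.6180, 3.6180]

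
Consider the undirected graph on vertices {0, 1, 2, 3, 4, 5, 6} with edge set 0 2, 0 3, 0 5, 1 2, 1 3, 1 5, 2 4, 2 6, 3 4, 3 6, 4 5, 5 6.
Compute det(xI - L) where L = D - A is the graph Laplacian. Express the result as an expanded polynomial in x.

With the vertex order [0, 1, 2, 3, 4, 5, 6], the degrees are [3, 3, 4, 4, 3, 4, 3], giving D = diag(3, 3, 4, 4, 3, 4, 3) and L = D - A. Computing det(xI - L) by cofactor expansion (or equivalently via sum-over-permutations) gives x^7 - 24x^6 + 234x^5 - 1192x^4 + 3357x^3 - 4968x^2 + 3024x. The constant term is 0 because L is singular (the all-ones vector lies in its kernel). By the matrix-tree theorem the graph has (1/7) * product of the nonzero eigenvalues = 432 spanning trees.

x^7 - 24x^6 + 234x^5 - 1192x^4 + 3357x^3 - 4968x^2 + 3024x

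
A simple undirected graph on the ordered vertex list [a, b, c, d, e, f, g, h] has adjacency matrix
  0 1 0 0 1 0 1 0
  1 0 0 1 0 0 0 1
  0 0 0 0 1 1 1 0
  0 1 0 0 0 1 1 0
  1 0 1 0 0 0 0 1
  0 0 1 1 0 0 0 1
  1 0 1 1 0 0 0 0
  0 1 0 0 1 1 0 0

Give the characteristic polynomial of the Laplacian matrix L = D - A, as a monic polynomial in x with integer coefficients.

Each diagonal entry of L is the vertex degree and each off-diagonal entry is -1 where an edge is present, 0 otherwise; in the order [a, b, c, d, e, f, g, h] the diagonal is [3, 3, 3, 3, 3, 3, 3, 3]. The eigenvalues of L are [0, 2, 2, 2, 4, 4, 4, 6]; the characteristic polynomial is the product of (x - lambda_i), which multiplies out to x^8 - 24x^7 + 240x^6 - 1296x^5 + 4080x^4 - 7488x^3 + 7424x^2 - 3072x. The constant term is 0 because L is singular (the all-ones vector lies in its kernel). The eigenvalues sum to 24, which equals trace(L) = 2|E|.

x^8 - 24x^7 + 240x^6 - 1296x^5 + 4080x^4 - 7488x^3 + 7424x^2 - 3072x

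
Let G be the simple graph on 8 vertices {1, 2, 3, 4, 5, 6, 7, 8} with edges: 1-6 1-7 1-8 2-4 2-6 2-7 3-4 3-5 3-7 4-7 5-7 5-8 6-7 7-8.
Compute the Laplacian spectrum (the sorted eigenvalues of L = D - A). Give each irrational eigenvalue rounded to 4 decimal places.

[0, 1.7530, 1.7530, 3.4450, 3.4450, 4.8019, 4.8019, 8]

Each diagonal entry of L is the vertex degree and each off-diagonal entry is -1 where an edge is present, 0 otherwise; in the order [1, 2, 3, 4, 5, 6, 7, 8] the diagonal is [3, 3, 3, 3, 3, 3, 7, 3]. Since every row of L sums to 0, the all-ones vector is in the kernel and 0 is an eigenvalue. There is one zero in the spectrum, matching the 1 component.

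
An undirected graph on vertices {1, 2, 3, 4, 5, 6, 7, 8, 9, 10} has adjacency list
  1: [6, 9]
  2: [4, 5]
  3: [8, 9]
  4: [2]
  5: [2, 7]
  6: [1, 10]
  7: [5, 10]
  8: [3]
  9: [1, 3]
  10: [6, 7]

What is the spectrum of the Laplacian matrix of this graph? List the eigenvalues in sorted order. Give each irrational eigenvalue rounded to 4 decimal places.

[0, 0.0979, 0.3820, 0.8244, 1.3820, 2, 2.6180, 3.1756, 3.6180, 3.9021]

With the vertex order [1, 2, 3, 4, 5, 6, 7, 8, 9, 10], the degrees are [2, 2, 2, 1, 2, 2, 2, 1, 2, 2], giving D = diag(2, 2, 2, 1, 2, 2, 2, 1, 2, 2) and L = D - A. The multiplicity of 0 as a Laplacian eigenvalue equals the number of connected components. There is one zero in the spectrum, matching the 1 component. The largest eigenvalue, 3.9021, is at most the vertex count 10.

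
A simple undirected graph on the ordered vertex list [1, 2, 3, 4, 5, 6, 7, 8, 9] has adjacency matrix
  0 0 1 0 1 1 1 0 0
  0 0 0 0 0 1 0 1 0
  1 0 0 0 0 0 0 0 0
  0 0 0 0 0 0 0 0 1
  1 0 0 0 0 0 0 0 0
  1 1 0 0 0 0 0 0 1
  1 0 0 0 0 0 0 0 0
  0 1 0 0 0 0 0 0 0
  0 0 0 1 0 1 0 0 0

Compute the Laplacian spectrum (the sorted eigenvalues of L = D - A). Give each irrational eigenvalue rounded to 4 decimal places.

With the vertex order [1, 2, 3, 4, 5, 6, 7, 8, 9], the degrees are [4, 2, 1, 1, 1, 3, 1, 1, 2], giving D = diag(4, 2, 1, 1, 1, 3, 1, 1, 2) and L = D - A. Since every row of L sums to 0, the all-ones vector is in the kernel and 0 is an eigenvalue. The eigenvalues sum to 16, which equals trace(L) = 2|E|. By the matrix-tree theorem the graph has (1/9) * product of the nonzero eigenvalues = 1 spanning tree.

[0, 0.2679, 0.3820, 1, 1, 1.6972, 2.6180, 3.7321, 5.3028]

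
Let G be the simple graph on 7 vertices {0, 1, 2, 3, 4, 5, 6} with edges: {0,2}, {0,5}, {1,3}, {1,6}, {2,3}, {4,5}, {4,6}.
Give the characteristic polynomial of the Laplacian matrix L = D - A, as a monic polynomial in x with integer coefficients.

x^7 - 14x^6 + 77x^5 - 210x^4 + 294x^3 - 196x^2 + 49x

Each diagonal entry of L is the vertex degree and each off-diagonal entry is -1 where an edge is present, 0 otherwise; in the order [0, 1, 2, 3, 4, 5, 6] the diagonal is [2, 2, 2, 2, 2, 2, 2]. L has integer entries, so p(x) = det(xI - L) has integer coefficients. Expanding the determinant yields x^7 - 14x^6 + 77x^5 - 210x^4 + 294x^3 - 196x^2 + 49x. The constant term is 0 because L is singular (the all-ones vector lies in its kernel). By the matrix-tree theorem the graph has (1/7) * product of the nonzero eigenvalues = 7 spanning trees.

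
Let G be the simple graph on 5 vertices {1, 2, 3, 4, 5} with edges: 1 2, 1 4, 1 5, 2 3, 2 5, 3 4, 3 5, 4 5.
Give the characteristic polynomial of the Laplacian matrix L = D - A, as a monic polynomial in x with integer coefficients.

x^5 - 16x^4 + 94x^3 - 240x^2 + 225x

With the vertex order [1, 2, 3, 4, 5], the degrees are [3, 3, 3, 3, 4], giving D = diag(3, 3, 3, 3, 4) and L = D - A. The eigenvalues of L are [0, 3, 3, 5, 5]; the characteristic polynomial is the product of (x - lambda_i), which multiplies out to x^5 - 16x^4 + 94x^3 - 240x^2 + 225x. The constant term is 0 because L is singular (the all-ones vector lies in its kernel). By the matrix-tree theorem the graph has (1/5) * product of the nonzero eigenvalues = 45 spanning trees.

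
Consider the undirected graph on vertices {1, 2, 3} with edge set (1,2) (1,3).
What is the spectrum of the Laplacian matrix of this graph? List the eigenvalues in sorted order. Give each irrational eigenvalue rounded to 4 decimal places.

[0, 1, 3]

With the vertex order [1, 2, 3], the degrees are [2, 1, 1], giving D = diag(2, 1, 1) and L = D - A. The multiplicity of 0 as a Laplacian eigenvalue equals the number of connected components. There is one zero in the spectrum, matching the 1 component. The eigenvalues sum to 4, which equals trace(L) = 2|E|.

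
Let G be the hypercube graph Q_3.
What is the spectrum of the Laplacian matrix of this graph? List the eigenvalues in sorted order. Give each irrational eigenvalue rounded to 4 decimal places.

The graph has 8 vertices and degree multiset [3, 3, 3, 3, 3, 3, 3, 3]; D is the diagonal matrix of degrees and L = D - A. L is symmetric positive semidefinite, so every eigenvalue is real and nonnegative. There is one zero in the spectrum, matching the 1 component. The eigenvalues sum to 24, which equals trace(L) = 2|E|.

[0, 2, 2, 2, 4, 4, 4, 6]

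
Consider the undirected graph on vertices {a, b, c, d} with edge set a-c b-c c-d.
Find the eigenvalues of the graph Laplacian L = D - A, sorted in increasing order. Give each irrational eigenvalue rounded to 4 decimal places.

[0, 1, 1, 4]

Reading degrees in the order [a, b, c, d] gives [1, 1, 3, 1]; set D = diag(1, 1, 3, 1) and form L = D - A. Diagonalising L (or applying a numerical eigensolver to the 4x4 matrix) gives the spectrum above.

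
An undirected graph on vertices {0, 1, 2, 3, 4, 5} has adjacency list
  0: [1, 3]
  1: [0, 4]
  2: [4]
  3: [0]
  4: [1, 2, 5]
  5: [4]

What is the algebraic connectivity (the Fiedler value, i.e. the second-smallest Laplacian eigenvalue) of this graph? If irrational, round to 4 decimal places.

0.3249

Each diagonal entry of L is the vertex degree and each off-diagonal entry is -1 where an edge is present, 0 otherwise; in the order [0, 1, 2, 3, 4, 5] the diagonal is [2, 2, 1, 1, 3, 1]. The sorted Laplacian eigenvalues are [0, 0.3249, 1, 1.4608, 3, 4.2143]; the algebraic connectivity is the second entry, 0.3249. By the matrix-tree theorem the graph has (1/6) * product of the nonzero eigenvalues = 1 spanning tree.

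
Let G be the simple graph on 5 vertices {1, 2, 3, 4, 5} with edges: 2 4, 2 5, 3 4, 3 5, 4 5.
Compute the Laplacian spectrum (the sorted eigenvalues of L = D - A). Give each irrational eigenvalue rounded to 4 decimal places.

[0, 0, 2, 4, 4]

With the vertex order [1, 2, 3, 4, 5], the degrees are [0, 2, 2, 3, 3], giving D = diag(0, 2, 2, 3, 3) and L = D - A. L is symmetric positive semidefinite, so every eigenvalue is real and nonnegative. The 2 zero eigenvalues correspond to the 2 connected components.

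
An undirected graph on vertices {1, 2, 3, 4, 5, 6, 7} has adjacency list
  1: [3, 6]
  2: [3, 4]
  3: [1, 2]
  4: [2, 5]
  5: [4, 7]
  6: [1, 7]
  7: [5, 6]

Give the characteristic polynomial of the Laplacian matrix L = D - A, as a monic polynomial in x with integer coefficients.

With the vertex order [1, 2, 3, 4, 5, 6, 7], the degrees are [2, 2, 2, 2, 2, 2, 2], giving D = diag(2, 2, 2, 2, 2, 2, 2) and L = D - A. L has integer entries, so p(x) = det(xI - L) has integer coefficients. Expanding the determinant yields x^7 - 14x^6 + 77x^5 - 210x^4 + 294x^3 - 196x^2 + 49x. The constant term is 0 because L is singular (the all-ones vector lies in its kernel). By the matrix-tree theorem the graph has (1/7) * product of the nonzero eigenvalues = 7 spanning trees.

x^7 - 14x^6 + 77x^5 - 210x^4 + 294x^3 - 196x^2 + 49x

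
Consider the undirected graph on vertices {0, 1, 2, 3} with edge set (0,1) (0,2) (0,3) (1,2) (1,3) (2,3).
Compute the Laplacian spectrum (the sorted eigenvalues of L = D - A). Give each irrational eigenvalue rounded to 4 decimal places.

[0, 4, 4, 4]

Reading degrees in the order [0, 1, 2, 3] gives [3, 3, 3, 3]; set D = diag(3, 3, 3, 3) and form L = D - A. Since every row of L sums to 0, the all-ones vector is in the kernel and 0 is an eigenvalue. The single zero eigenvalue shows the graph is connected. By the matrix-tree theorem the graph has (1/4) * product of the nonzero eigenvalues = 16 spanning trees.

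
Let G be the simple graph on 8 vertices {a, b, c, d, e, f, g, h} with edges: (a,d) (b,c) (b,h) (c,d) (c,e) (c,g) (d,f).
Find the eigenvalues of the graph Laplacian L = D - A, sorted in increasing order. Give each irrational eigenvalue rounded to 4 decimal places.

[0, 0.3187, 0.5858, 1, 1, 2.3579, 3.4142, 5.3234]

Reading degrees in the order [a, b, c, d, e, f, g, h] gives [1, 2, 4, 3, 1, 1, 1, 1]; set D = diag(1, 2, 4, 3, 1, 1, 1, 1) and form L = D - A. Diagonalising L (or applying a numerical eigensolver to the 8x8 matrix) gives the spectrum above. By the matrix-tree theorem the graph has (1/8) * product of the nonzero eigenvalues = 1 spanning tree.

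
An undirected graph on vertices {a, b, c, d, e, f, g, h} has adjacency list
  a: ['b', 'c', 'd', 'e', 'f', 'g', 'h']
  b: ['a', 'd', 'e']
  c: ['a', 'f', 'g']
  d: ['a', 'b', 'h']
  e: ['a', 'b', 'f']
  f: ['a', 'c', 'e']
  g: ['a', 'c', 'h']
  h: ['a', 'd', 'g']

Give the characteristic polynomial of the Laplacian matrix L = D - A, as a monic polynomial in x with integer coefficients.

x^8 - 28x^7 + 322x^6 - 1974x^5 + 6965x^4 - 14126x^3 + 15225x^2 - 6728x

Each diagonal entry of L is the vertex degree and each off-diagonal entry is -1 where an edge is present, 0 otherwise; in the order [a, b, c, d, e, f, g, h] the diagonal is [7, 3, 3, 3, 3, 3, 3, 3]. Computing det(xI - L) by cofactor expansion (or equivalently via sum-over-permutations) gives x^8 - 28x^7 + 322x^6 - 1974x^5 + 6965x^4 - 14126x^3 + 15225x^2 - 6728x. The coefficient of x^7 equals -trace(L) = -28, matching the sum of degrees. The eigenvalues sum to 28, which equals trace(L) = 2|E|.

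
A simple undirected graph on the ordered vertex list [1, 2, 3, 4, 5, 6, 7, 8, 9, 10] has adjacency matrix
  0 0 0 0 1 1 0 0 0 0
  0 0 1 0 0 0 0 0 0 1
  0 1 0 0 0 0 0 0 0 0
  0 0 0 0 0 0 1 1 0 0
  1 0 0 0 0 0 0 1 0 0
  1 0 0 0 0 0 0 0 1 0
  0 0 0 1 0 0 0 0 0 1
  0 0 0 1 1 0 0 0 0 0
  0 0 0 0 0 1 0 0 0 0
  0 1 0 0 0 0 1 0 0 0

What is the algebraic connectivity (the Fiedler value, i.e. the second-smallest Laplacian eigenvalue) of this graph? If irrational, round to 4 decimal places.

0.0979

Reading degrees in the order [1, 2, 3, 4, 5, 6, 7, 8, 9, 10] gives [2, 2, 1, 2, 2, 2, 2, 2, 1, 2]; set D = diag(2, 2, 1, 2, 2, 2, 2, 2, 1, 2) and form L = D - A. The sorted Laplacian eigenvalues are [0, 0.0979, 0.3820, 0.8244, 1.3820, 2, 2.6180, 3.1756, 3.6180, 3.9021]; the algebraic connectivity is the second entry, 0.0979. The largest eigenvalue, 3.9021, is at most the vertex count 10.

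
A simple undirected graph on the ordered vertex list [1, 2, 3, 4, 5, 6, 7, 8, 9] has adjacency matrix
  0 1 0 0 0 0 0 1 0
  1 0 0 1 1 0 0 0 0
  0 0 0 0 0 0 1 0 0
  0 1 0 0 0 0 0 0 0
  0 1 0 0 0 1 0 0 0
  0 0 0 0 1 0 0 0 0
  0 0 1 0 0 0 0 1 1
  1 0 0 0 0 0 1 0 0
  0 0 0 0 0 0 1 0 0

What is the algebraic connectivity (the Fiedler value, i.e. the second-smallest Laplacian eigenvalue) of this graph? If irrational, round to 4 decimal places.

Each diagonal entry of L is the vertex degree and each off-diagonal entry is -1 where an edge is present, 0 otherwise; in the order [1, 2, 3, 4, 5, 6, 7, 8, 9] the diagonal is [2, 3, 1, 1, 2, 1, 3, 2, 1]. The smallest Laplacian eigenvalue is always 0. The next one, lambda_2 = 0.1538, measures how hard the graph is to disconnect: larger values mean better connectivity. There is one zero in the spectrum, matching the 1 component.

0.1538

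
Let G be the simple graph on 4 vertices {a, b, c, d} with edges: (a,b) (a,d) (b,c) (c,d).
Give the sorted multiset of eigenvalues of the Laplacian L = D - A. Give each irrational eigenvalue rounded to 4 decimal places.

[0, 2, 2, 4]

With the vertex order [a, b, c, d], the degrees are [2, 2, 2, 2], giving D = diag(2, 2, 2, 2) and L = D - A. The multiplicity of 0 as a Laplacian eigenvalue equals the number of connected components. The largest eigenvalue, 4, is at most the vertex count 4.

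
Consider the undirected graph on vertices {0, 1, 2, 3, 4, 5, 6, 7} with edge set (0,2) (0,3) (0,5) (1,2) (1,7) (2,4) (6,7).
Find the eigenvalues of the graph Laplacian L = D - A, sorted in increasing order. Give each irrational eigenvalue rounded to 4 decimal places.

[0, 0.2243, 0.5858, 1, 1.4108, 2.7237, 3.4142, 4.6412]

Each diagonal entry of L is the vertex degree and each off-diagonal entry is -1 where an edge is present, 0 otherwise; in the order [0, 1, 2, 3, 4, 5, 6, 7] the diagonal is [3, 2, 3, 1, 1, 1, 1, 2]. Since every row of L sums to 0, the all-ones vector is in the kernel and 0 is an eigenvalue.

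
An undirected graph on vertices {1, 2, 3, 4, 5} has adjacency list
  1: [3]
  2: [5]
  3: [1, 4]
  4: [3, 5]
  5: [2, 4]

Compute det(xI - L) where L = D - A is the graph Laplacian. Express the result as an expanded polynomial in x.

Reading degrees in the order [1, 2, 3, 4, 5] gives [1, 1, 2, 2, 2]; set D = diag(1, 1, 2, 2, 2) and form L = D - A. Computing det(xI - L) by cofactor expansion (or equivalently via sum-over-permutations) gives x^5 - 8x^4 + 21x^3 - 20x^2 + 5x. The constant term is 0 because L is singular (the all-ones vector lies in its kernel). By the matrix-tree theorem the graph has (1/5) * product of the nonzero eigenvalues = 1 spanning tree.

x^5 - 8x^4 + 21x^3 - 20x^2 + 5x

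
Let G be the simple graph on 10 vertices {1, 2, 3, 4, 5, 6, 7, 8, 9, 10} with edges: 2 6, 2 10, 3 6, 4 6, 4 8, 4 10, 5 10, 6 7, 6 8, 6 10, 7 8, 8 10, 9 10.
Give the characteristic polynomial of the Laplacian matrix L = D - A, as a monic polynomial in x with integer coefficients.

With the vertex order [1, 2, 3, 4, 5, 6, 7, 8, 9, 10], the degrees are [0, 2, 1, 3, 1, 6, 2, 4, 1, 6], giving D = diag(0, 2, 1, 3, 1, 6, 2, 4, 1, 6) and L = D - A. Computing det(xI - L) by cofactor expansion (or equivalently via sum-over-permutations) gives x^10 - 26x^9 + 271x^8 - 1464x^7 + 4460x^6 - 7868x^5 + 7903x^4 - 4168x^3 + 891x^2. Since p(0) = det(-L) = 0, x divides p(x). The eigenvalues sum to 26, which equals trace(L) = 2|E|. There are 2 zeros in the spectrum, matching the 2 components.

x^10 - 26x^9 + 271x^8 - 1464x^7 + 4460x^6 - 7868x^5 + 7903x^4 - 4168x^3 + 891x^2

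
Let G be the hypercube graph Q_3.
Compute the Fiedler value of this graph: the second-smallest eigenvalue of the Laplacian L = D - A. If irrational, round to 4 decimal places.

The graph has 8 vertices and degree multiset [3, 3, 3, 3, 3, 3, 3, 3]; D is the diagonal matrix of degrees and L = D - A. Computing the eigenvalues of L and sorting gives [0, 2, 2, 2, 4, 4, 4, 6]. The Fiedler value lambda_2 = 2 is strictly positive, so the graph is connected. The eigenvalues sum to 24, which equals trace(L) = 2|E|. The largest eigenvalue, 6, is at most the vertex count 8.

2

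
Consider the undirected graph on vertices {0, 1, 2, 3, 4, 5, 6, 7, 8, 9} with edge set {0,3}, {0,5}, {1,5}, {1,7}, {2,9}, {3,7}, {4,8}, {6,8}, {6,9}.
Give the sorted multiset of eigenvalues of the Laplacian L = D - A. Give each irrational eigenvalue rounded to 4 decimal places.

[0, 0, 0.3820, 1.3820, 1.3820, 1.3820, 2.6180, 3.6180, 3.6180, 3.6180]

With the vertex order [0, 1, 2, 3, 4, 5, 6, 7, 8, 9], the degrees are [2, 2, 1, 2, 1, 2, 2, 2, 2, 2], giving D = diag(2, 2, 1, 2, 1, 2, 2, 2, 2, 2) and L = D - A. Diagonalising L (or applying a numerical eigensolver to the 10x10 matrix) gives the spectrum above. The 2 zero eigenvalues correspond to the 2 connected components. The largest eigenvalue, 3.6180, is at most the vertex count 10.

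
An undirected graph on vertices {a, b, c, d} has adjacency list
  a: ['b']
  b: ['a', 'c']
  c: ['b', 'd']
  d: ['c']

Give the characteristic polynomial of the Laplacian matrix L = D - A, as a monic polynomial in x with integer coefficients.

x^4 - 6x^3 + 10x^2 - 4x

Reading degrees in the order [a, b, c, d] gives [1, 2, 2, 1]; set D = diag(1, 2, 2, 1) and form L = D - A. Computing det(xI - L) by cofactor expansion (or equivalently via sum-over-permutations) gives x^4 - 6x^3 + 10x^2 - 4x. The coefficient of x^3 equals -trace(L) = -6, matching the sum of degrees. The eigenvalues sum to 6, which equals trace(L) = 2|E|. By the matrix-tree theorem the graph has (1/4) * product of the nonzero eigenvalues = 1 spanning tree.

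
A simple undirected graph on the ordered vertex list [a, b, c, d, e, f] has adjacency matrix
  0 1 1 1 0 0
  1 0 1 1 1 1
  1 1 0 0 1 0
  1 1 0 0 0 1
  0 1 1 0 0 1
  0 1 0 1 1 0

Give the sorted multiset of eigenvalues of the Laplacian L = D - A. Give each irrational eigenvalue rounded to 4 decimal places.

Each diagonal entry of L is the vertex degree and each off-diagonal entry is -1 where an edge is present, 0 otherwise; in the order [a, b, c, d, e, f] the diagonal is [3, 5, 3, 3, 3, 3]. L is symmetric positive semidefinite, so every eigenvalue is real and nonnegative. There is one zero in the spectrum, matching the 1 component.

[0, 2.3820, 2.3820, 4.6180, 4.6180, 6]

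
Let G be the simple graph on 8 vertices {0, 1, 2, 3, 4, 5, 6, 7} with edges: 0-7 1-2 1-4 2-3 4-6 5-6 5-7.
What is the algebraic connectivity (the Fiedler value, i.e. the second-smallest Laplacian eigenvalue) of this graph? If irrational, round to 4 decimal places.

Each diagonal entry of L is the vertex degree and each off-diagonal entry is -1 where an edge is present, 0 otherwise; in the order [0, 1, 2, 3, 4, 5, 6, 7] the diagonal is [1, 2, 2, 1, 2, 2, 2, 2]. The smallest Laplacian eigenvalue is always 0. The next one, lambda_2 = 0.1522, measures how hard the graph is to disconnect: larger values mean better connectivity. By the matrix-tree theorem the graph has (1/8) * product of the nonzero eigenvalues = 1 spanning tree.

0.1522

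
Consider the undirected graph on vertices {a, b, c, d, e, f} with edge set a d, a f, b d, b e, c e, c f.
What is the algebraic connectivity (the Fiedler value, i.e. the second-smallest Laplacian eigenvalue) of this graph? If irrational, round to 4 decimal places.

1

With the vertex order [a, b, c, d, e, f], the degrees are [2, 2, 2, 2, 2, 2], giving D = diag(2, 2, 2, 2, 2, 2) and L = D - A. The smallest Laplacian eigenvalue is always 0. The next one, lambda_2 = 1, measures how hard the graph is to disconnect: larger values mean better connectivity. There is one zero in the spectrum, matching the 1 component.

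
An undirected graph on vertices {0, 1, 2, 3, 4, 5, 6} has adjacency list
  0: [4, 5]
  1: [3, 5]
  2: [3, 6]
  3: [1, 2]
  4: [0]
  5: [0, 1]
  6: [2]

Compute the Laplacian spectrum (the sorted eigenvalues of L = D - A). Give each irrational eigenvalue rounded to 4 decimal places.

Reading degrees in the order [0, 1, 2, 3, 4, 5, 6] gives [2, 2, 2, 2, 1, 2, 1]; set D = diag(2, 2, 2, 2, 1, 2, 1) and form L = D - A. The multiplicity of 0 as a Laplacian eigenvalue equals the number of connected components. The single zero eigenvalue shows the graph is connected. The largest eigenvalue, 3.8019, is at most the vertex count 7.

[0, 0.1981, 0.7530, 1.5550, 2.4450, 3.2470, 3.8019]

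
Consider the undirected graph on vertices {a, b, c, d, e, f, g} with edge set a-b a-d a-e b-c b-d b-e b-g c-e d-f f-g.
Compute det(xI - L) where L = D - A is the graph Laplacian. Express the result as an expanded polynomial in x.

Reading degrees in the order [a, b, c, d, e, f, g] gives [3, 5, 2, 3, 3, 2, 2]; set D = diag(3, 5, 2, 3, 3, 2, 2) and form L = D - A. Computing det(xI - L) by cofactor expansion (or equivalently via sum-over-permutations) gives x^7 - 20x^6 + 158x^5 - 628x^4 + 1315x^3 - 1360x^2 + 532x. Since p(0) = det(-L) = 0, x divides p(x). There is one zero in the spectrum, matching the 1 component. The eigenvalues sum to 20, which equals trace(L) = 2|E|.

x^7 - 20x^6 + 158x^5 - 628x^4 + 1315x^3 - 1360x^2 + 532x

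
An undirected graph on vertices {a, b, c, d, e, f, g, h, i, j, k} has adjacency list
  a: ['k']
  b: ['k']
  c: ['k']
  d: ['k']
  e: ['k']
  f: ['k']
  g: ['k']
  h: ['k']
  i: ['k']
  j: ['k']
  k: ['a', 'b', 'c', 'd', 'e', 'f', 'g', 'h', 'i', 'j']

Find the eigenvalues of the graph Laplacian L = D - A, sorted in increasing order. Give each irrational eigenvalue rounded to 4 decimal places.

[0, 1, 1, 1, 1, 1, 1, 1, 1, 1, 11]

Each diagonal entry of L is the vertex degree and each off-diagonal entry is -1 where an edge is present, 0 otherwise; in the order [a, b, c, d, e, f, g, h, i, j, k] the diagonal is [1, 1, 1, 1, 1, 1, 1, 1, 1, 1, 10]. L is symmetric positive semidefinite, so every eigenvalue is real and nonnegative. There is one zero in the spectrum, matching the 1 component. The largest eigenvalue, 11, is at most the vertex count 11.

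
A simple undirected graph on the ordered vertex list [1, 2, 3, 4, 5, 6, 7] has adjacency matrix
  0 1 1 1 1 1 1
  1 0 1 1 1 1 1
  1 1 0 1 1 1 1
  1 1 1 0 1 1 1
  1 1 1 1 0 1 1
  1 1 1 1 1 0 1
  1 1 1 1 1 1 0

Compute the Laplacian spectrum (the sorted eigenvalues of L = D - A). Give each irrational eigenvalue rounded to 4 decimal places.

With the vertex order [1, 2, 3, 4, 5, 6, 7], the degrees are [6, 6, 6, 6, 6, 6, 6], giving D = diag(6, 6, 6, 6, 6, 6, 6) and L = D - A. Since every row of L sums to 0, the all-ones vector is in the kernel and 0 is an eigenvalue. The single zero eigenvalue shows the graph is connected. There is one zero in the spectrum, matching the 1 component.

[0, 7, 7, 7, 7, 7, 7]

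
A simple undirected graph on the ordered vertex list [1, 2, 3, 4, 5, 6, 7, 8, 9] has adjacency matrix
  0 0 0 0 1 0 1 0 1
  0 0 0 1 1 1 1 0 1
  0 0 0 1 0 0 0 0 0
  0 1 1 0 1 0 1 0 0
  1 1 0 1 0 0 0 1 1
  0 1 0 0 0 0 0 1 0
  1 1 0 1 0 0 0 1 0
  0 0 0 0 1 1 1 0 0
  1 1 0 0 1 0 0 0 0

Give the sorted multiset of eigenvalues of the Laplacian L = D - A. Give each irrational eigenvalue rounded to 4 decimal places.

[0, 0.7914, 1.5360, 2.8225, 3.3516, 3.6882, 4.7913, 6.0054, 7.0136]

Each diagonal entry of L is the vertex degree and each off-diagonal entry is -1 where an edge is present, 0 otherwise; in the order [1, 2, 3, 4, 5, 6, 7, 8, 9] the diagonal is [3, 5, 1, 4, 5, 2, 4, 3, 3]. Since every row of L sums to 0, the all-ones vector is in the kernel and 0 is an eigenvalue. The single zero eigenvalue shows the graph is connected. The largest eigenvalue, 7.0136, is at most the vertex count 9. By the matrix-tree theorem the graph has (1/9) * product of the nonzero eigenvalues = 951 spanning trees.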